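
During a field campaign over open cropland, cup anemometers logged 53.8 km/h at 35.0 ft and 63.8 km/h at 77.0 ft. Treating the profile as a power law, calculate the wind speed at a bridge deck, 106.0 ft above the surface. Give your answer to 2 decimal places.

68.37 km/h

First find α: α = ln(V₂/V₁)/ln(z₂/z₁) = ln(63.8/53.8)/ln(77.0/35.0) = 0.17048/0.78846 = 0.2162
Extrapolate from 77.0 ft to 106.0 ft: V₃ = 63.8 × (106.0/77.0)^0.2162 = 63.8 × 1.0716 = 68.3652 km/h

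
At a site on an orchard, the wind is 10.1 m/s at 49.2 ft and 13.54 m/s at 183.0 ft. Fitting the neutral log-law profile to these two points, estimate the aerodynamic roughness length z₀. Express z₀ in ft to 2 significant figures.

z₀ ≈ 1.0 ft

Log law: V(z) ∝ ln(z/z₀). With r = V₁/V₂ = 10.1/13.54 = 0.74594,
r · ln(z₂/z₀) = ln(z₁/z₀) ⇒ ln z₀ = (ln z₁ − r·ln z₂)/(1 − r)
ln z₀ = (3.89589 − 0.74594×5.20949) / 0.25406 = 0.0391
z₀ = exp(0.0391) = 1.040 ft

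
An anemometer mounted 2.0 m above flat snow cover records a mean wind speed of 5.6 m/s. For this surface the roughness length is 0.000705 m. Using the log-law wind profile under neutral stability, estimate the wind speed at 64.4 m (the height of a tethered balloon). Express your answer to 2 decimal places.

Log law: V(z) ∝ ln(z/z₀), so V₂/V₁ = ln(z₂/z₀) / ln(z₁/z₀).
ln(64.4/0.000705) = 11.4224, ln(2.0/0.000705) = 7.9505
V₂ = 5.6 × 11.4224/7.9505 = 5.6 × 1.4367 = 8.0455 m/s

8.05 m/s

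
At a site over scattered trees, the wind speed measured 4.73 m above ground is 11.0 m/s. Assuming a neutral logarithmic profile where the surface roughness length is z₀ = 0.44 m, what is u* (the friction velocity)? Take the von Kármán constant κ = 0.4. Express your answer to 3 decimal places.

u* ≈ 1.853 m/s

Log law: V(z) = (u*/κ) · ln(z/z₀) ⇒ u* = κ · V / ln(z/z₀)
u* = 0.4 × 11.0 / ln(4.73/0.44) = 0.4 × 11.0 / 2.3749
   = 4.4000 / 2.3749 = 1.8527 m/s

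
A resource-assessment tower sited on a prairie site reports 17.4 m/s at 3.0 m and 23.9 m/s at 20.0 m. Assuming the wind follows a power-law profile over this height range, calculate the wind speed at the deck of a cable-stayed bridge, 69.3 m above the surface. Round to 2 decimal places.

29.42 m/s

First find α: α = ln(V₂/V₁)/ln(z₂/z₁) = ln(23.9/17.4)/ln(20.0/3.0) = 0.31741/1.89712 = 0.1673
Extrapolate from 20.0 m to 69.3 m: V₃ = 23.9 × (69.3/20.0)^0.1673 = 23.9 × 1.2311 = 29.4236 m/s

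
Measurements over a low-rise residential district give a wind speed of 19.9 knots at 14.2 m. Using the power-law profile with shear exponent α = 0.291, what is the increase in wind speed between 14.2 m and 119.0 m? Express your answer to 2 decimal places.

Power law: V₂ = V₁ · (z₂/z₁)^α = 19.9 × (8.3803)^0.291 = 36.9421 knots
ΔV = 36.9421 − 19.9 = 17.0421 knots

17.04 knots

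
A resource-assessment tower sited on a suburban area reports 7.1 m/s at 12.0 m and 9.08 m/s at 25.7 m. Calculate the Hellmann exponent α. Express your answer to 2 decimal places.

Power law: V₂/V₁ = (z₂/z₁)^α ⇒ α = ln(V₂/V₁) / ln(z₂/z₁)
α = ln(9.08/7.1) / ln(25.7/12.0) = ln(1.2789) / ln(2.1417)
  = 0.24598 / 0.76158 = 0.32298

α ≈ 0.32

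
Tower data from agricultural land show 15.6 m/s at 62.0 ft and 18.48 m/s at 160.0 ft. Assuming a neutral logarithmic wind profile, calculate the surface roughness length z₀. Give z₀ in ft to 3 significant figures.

Log law: V(z) ∝ ln(z/z₀). With r = V₁/V₂ = 15.6/18.48 = 0.84416,
r · ln(z₂/z₀) = ln(z₁/z₀) ⇒ ln z₀ = (ln z₁ − r·ln z₂)/(1 − r)
ln z₀ = (4.12713 − 0.84416×5.07517) / 0.15584 = -1.0081
z₀ = exp(-1.0081) = 0.3649 ft

z₀ ≈ 0.365 ft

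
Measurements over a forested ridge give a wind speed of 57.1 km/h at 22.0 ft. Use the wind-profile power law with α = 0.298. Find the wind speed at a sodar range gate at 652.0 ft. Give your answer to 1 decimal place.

Power-law profile: V₂ = V₁ · (z₂/z₁)^α
V₂ = 57.1 × (652.0/22.0)^0.298 = 57.1 × (29.6364)^0.298
    = 57.1 × 2.7454 = 156.7617 km/h

156.8 km/h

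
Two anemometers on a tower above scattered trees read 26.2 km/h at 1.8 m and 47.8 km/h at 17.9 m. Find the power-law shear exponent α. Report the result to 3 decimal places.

α ≈ 0.262

Power law: V₂/V₁ = (z₂/z₁)^α ⇒ α = ln(V₂/V₁) / ln(z₂/z₁)
α = ln(47.8/26.2) / ln(17.9/1.8) = ln(1.8244) / ln(9.9444)
  = 0.60127 / 2.29701 = 0.26176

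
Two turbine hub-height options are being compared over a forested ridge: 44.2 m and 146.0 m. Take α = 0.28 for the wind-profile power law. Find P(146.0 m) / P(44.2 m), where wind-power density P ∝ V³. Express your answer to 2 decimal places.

Speed ratio: V_B/V_A = (z_B/z_A)^α = (146.0/44.2)^0.28 = (3.3032)^0.28 = 1.39734
Power-density ratio: P_B/P_A = (V_B/V_A)³ = (1.39734)³ = 2.72836

2.73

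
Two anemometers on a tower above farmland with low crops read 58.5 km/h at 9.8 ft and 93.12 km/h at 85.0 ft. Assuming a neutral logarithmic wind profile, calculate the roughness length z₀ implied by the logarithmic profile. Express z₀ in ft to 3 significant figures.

Log law: V(z) ∝ ln(z/z₀). With r = V₁/V₂ = 58.5/93.12 = 0.62822,
r · ln(z₂/z₀) = ln(z₁/z₀) ⇒ ln z₀ = (ln z₁ − r·ln z₂)/(1 − r)
ln z₀ = (2.28238 − 0.62822×4.44265) / 0.37178 = -1.3680
z₀ = exp(-1.3680) = 0.2546 ft

z₀ ≈ 0.255 ft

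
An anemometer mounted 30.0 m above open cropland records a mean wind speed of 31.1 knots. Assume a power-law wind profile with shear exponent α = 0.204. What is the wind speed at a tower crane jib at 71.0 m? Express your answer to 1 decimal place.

Power-law profile: V₂ = V₁ · (z₂/z₁)^α
V₂ = 31.1 × (71.0/30.0)^0.204 = 31.1 × (2.3667)^0.204
    = 31.1 × 1.1921 = 37.0753 knots

37.1 knots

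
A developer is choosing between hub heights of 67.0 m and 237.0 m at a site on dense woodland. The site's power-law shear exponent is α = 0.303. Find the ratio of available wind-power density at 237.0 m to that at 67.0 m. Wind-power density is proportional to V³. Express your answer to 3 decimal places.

3.153

Speed ratio: V_B/V_A = (z_B/z_A)^α = (237.0/67.0)^0.303 = (3.5373)^0.303 = 1.46639
Power-density ratio: P_B/P_A = (V_B/V_A)³ = (1.46639)³ = 3.15315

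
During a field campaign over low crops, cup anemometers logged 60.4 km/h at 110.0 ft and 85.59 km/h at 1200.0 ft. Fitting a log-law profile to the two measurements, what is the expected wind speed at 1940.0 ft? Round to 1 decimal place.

Log law: V ∝ ln(z/z₀). From the pair, with r = V₁/V₂ = 0.70569,
ln z₀ = (ln z₁ − r·ln z₂)/(1 − r) = (4.7005 − 0.70569×7.0901)/0.29431 = -1.0292 → z₀ = 0.3573 ft
V₃ = V₁ · ln(z₃/z₀)/ln(z₁/z₀) = 60.4 × 8.5997/5.7297 = 90.6538 km/h

90.7 km/h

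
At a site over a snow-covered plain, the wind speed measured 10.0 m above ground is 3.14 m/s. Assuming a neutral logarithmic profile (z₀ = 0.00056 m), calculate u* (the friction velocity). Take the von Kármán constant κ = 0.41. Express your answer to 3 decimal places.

Log law: V(z) = (u*/κ) · ln(z/z₀) ⇒ u* = κ · V / ln(z/z₀)
u* = 0.41 × 3.14 / ln(10.0/0.00056) = 0.41 × 3.14 / 9.7902
   = 1.2874 / 9.7902 = 0.1315 m/s

u* ≈ 0.131 m/s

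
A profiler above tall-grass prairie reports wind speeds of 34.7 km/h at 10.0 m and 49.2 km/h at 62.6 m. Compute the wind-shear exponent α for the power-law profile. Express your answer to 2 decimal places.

Power law: V₂/V₁ = (z₂/z₁)^α ⇒ α = ln(V₂/V₁) / ln(z₂/z₁)
α = ln(49.2/34.7) / ln(62.6/10.0) = ln(1.4179) / ln(6.2600)
  = 0.34915 / 1.83418 = 0.19036

α ≈ 0.19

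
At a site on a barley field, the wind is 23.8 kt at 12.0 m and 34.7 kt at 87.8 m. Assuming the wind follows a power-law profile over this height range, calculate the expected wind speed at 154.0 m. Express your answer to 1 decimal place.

38.6 kt

First find α: α = ln(V₂/V₁)/ln(z₂/z₁) = ln(34.7/23.8)/ln(87.8/12.0) = 0.37705/1.99015 = 0.1895
Extrapolate from 87.8 m to 154.0 m: V₃ = 34.7 × (154.0/87.8)^0.1895 = 34.7 × 1.1123 = 38.5978 kt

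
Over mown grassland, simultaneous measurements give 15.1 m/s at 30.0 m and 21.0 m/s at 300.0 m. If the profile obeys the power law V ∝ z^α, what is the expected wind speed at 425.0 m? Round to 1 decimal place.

First find α: α = ln(V₂/V₁)/ln(z₂/z₁) = ln(21.0/15.1)/ln(300.0/30.0) = 0.32983/2.30259 = 0.1432
Extrapolate from 300.0 m to 425.0 m: V₃ = 21.0 × (425.0/300.0)^0.1432 = 21.0 × 1.0512 = 22.0743 m/s

22.1 m/s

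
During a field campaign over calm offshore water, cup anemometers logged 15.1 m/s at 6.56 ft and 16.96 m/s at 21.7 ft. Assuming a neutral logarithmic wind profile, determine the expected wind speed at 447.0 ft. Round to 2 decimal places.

21.66 m/s

Log law: V ∝ ln(z/z₀). From the pair, with r = V₁/V₂ = 0.89033,
ln z₀ = (ln z₁ − r·ln z₂)/(1 − r) = (1.8810 − 0.89033×3.0773)/0.10967 = -7.8311 → z₀ = 0.0003972 ft
V₃ = V₁ · ln(z₃/z₀)/ln(z₁/z₀) = 15.1 × 13.9336/9.7121 = 21.6635 m/s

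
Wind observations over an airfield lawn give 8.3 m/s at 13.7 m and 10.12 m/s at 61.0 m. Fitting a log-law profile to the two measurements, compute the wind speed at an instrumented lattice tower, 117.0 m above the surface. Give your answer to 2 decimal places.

10.91 m/s

Log law: V ∝ ln(z/z₀). From the pair, with r = V₁/V₂ = 0.82016,
ln z₀ = (ln z₁ − r·ln z₂)/(1 − r) = (2.6174 − 0.82016×4.1109)/0.17984 = -4.1935 → z₀ = 0.01509 m
V₃ = V₁ · ln(z₃/z₀)/ln(z₁/z₀) = 8.3 × 8.9557/6.8109 = 10.9137 m/s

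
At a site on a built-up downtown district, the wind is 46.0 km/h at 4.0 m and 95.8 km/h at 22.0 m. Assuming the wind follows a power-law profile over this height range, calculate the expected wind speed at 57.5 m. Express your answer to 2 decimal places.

144.85 km/h

First find α: α = ln(V₂/V₁)/ln(z₂/z₁) = ln(95.8/46.0)/ln(22.0/4.0) = 0.73362/1.70475 = 0.4303
Extrapolate from 22.0 m to 57.5 m: V₃ = 95.8 × (57.5/22.0)^0.4303 = 95.8 × 1.5120 = 144.8514 km/h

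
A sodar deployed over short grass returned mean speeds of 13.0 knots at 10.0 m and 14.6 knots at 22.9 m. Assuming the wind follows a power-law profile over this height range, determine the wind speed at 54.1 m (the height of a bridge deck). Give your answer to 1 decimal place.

First find α: α = ln(V₂/V₁)/ln(z₂/z₁) = ln(14.6/13.0)/ln(22.9/10.0) = 0.11607/0.82855 = 0.1401
Extrapolate from 22.9 m to 54.1 m: V₃ = 14.6 × (54.1/22.9)^0.1401 = 14.6 × 1.1280 = 16.4686 knots

16.5 knots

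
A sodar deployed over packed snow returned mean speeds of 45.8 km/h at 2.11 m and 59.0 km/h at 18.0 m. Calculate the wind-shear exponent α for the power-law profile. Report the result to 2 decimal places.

Power law: V₂/V₁ = (z₂/z₁)^α ⇒ α = ln(V₂/V₁) / ln(z₂/z₁)
α = ln(59.0/45.8) / ln(18.0/2.11) = ln(1.2882) / ln(8.5308)
  = 0.25325 / 2.14368 = 0.11814

α ≈ 0.12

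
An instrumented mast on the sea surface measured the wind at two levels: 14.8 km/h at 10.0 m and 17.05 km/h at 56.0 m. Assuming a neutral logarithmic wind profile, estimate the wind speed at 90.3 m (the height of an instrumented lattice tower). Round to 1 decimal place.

Log law: V ∝ ln(z/z₀). From the pair, with r = V₁/V₂ = 0.86804,
ln z₀ = (ln z₁ − r·ln z₂)/(1 − r) = (2.3026 − 0.86804×4.0254)/0.13196 = -9.0294 → z₀ = 0.0001198 m
V₃ = V₁ · ln(z₃/z₀)/ln(z₁/z₀) = 14.8 × 13.5325/11.3320 = 17.6740 km/h

17.7 km/h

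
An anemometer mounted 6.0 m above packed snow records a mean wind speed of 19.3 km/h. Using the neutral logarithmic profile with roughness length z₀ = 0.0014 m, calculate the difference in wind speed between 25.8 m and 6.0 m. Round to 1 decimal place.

3.4 km/h

Log law: V₂ = V₁ · ln(z₂/z₀)/ln(z₁/z₀) = 19.3 × 9.8217/8.3630 = 22.6662 km/h
ΔV = 22.6662 − 19.3 = 3.3662 km/h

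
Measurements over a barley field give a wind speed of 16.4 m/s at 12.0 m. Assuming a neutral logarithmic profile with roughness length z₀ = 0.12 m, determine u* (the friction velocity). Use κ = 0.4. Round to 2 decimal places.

u* ≈ 1.42 m/s

Log law: V(z) = (u*/κ) · ln(z/z₀) ⇒ u* = κ · V / ln(z/z₀)
u* = 0.4 × 16.4 / ln(12.0/0.12) = 0.4 × 16.4 / 4.6052
   = 6.5600 / 4.6052 = 1.4245 m/s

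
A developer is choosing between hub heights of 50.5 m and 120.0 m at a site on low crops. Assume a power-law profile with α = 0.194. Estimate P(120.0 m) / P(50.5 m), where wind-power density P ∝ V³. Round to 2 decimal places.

Speed ratio: V_B/V_A = (z_B/z_A)^α = (120.0/50.5)^0.194 = (2.3762)^0.194 = 1.18283
Power-density ratio: P_B/P_A = (V_B/V_A)³ = (1.18283)³ = 1.65489

1.65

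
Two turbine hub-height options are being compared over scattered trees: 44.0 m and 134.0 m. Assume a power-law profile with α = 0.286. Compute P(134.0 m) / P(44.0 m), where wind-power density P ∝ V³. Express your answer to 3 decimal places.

Speed ratio: V_B/V_A = (z_B/z_A)^α = (134.0/44.0)^0.286 = (3.0455)^0.286 = 1.37507
Power-density ratio: P_B/P_A = (V_B/V_A)³ = (1.37507)³ = 2.60000

2.600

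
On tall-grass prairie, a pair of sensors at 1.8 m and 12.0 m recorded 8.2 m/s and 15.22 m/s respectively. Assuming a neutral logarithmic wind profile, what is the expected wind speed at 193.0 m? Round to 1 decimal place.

25.5 m/s

Log law: V ∝ ln(z/z₀). From the pair, with r = V₁/V₂ = 0.53876,
ln z₀ = (ln z₁ − r·ln z₂)/(1 − r) = (0.5878 − 0.53876×2.4849)/0.46124 = -1.6282 → z₀ = 0.1963 m
V₃ = V₁ · ln(z₃/z₀)/ln(z₁/z₀) = 8.2 × 6.8909/2.2160 = 25.4988 m/s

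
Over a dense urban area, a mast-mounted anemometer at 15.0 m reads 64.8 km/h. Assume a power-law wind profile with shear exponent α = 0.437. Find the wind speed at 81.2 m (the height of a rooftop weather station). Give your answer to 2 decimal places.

135.55 km/h

Power-law profile: V₂ = V₁ · (z₂/z₁)^α
V₂ = 64.8 × (81.2/15.0)^0.437 = 64.8 × (5.4133)^0.437
    = 64.8 × 2.0918 = 135.5499 km/h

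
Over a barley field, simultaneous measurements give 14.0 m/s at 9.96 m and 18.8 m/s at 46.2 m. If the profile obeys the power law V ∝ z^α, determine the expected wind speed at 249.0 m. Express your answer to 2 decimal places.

First find α: α = ln(V₂/V₁)/ln(z₂/z₁) = ln(18.8/14.0)/ln(46.2/9.96) = 0.29480/1.53440 = 0.1921
Extrapolate from 46.2 m to 249.0 m: V₃ = 18.8 × (249.0/46.2)^0.1921 = 18.8 × 1.3821 = 25.9842 m/s

25.98 m/s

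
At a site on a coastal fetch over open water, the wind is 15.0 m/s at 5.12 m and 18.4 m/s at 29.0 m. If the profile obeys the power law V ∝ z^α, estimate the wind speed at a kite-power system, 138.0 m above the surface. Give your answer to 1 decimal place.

First find α: α = ln(V₂/V₁)/ln(z₂/z₁) = ln(18.4/15.0)/ln(29.0/5.12) = 0.20430/1.73414 = 0.1178
Extrapolate from 29.0 m to 138.0 m: V₃ = 18.4 × (138.0/29.0)^0.1178 = 18.4 × 1.2018 = 22.1122 m/s

22.1 m/s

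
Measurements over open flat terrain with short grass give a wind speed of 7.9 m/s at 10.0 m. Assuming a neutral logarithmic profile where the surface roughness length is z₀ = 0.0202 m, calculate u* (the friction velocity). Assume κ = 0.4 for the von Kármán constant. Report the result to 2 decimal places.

Log law: V(z) = (u*/κ) · ln(z/z₀) ⇒ u* = κ · V / ln(z/z₀)
u* = 0.4 × 7.9 / ln(10.0/0.0202) = 0.4 × 7.9 / 6.2047
   = 3.1600 / 6.2047 = 0.5093 m/s

u* ≈ 0.51 m/s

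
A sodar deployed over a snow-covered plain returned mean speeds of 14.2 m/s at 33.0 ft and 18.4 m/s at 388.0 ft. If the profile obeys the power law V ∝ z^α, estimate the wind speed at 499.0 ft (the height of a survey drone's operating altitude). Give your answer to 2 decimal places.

First find α: α = ln(V₂/V₁)/ln(z₂/z₁) = ln(18.4/14.2)/ln(388.0/33.0) = 0.25911/2.46450 = 0.1051
Extrapolate from 388.0 ft to 499.0 ft: V₃ = 18.4 × (499.0/388.0)^0.1051 = 18.4 × 1.0268 = 18.8932 m/s

18.89 m/s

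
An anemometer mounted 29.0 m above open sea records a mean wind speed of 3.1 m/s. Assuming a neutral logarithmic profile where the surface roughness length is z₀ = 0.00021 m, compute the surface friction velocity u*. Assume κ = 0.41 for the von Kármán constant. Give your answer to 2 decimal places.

Log law: V(z) = (u*/κ) · ln(z/z₀) ⇒ u* = κ · V / ln(z/z₀)
u* = 0.41 × 3.1 / ln(29.0/0.00021) = 0.41 × 3.1 / 11.8357
   = 1.2710 / 11.8357 = 0.1074 m/s

u* ≈ 0.11 m/s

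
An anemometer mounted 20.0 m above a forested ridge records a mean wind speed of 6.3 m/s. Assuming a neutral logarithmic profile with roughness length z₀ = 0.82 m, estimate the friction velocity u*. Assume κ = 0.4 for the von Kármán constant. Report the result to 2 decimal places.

Log law: V(z) = (u*/κ) · ln(z/z₀) ⇒ u* = κ · V / ln(z/z₀)
u* = 0.4 × 6.3 / ln(20.0/0.82) = 0.4 × 6.3 / 3.1942
   = 2.5200 / 3.1942 = 0.7889 m/s

u* ≈ 0.79 m/s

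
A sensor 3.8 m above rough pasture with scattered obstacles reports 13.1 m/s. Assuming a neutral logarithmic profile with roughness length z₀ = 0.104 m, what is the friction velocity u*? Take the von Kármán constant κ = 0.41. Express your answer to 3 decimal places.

Log law: V(z) = (u*/κ) · ln(z/z₀) ⇒ u* = κ · V / ln(z/z₀)
u* = 0.41 × 13.1 / ln(3.8/0.104) = 0.41 × 13.1 / 3.5984
   = 5.3710 / 3.5984 = 1.4926 m/s

u* ≈ 1.493 m/s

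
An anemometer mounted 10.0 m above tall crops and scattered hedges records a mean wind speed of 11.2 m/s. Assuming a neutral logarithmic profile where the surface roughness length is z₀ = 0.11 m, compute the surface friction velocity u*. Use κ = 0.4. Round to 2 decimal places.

u* ≈ 0.99 m/s

Log law: V(z) = (u*/κ) · ln(z/z₀) ⇒ u* = κ · V / ln(z/z₀)
u* = 0.4 × 11.2 / ln(10.0/0.11) = 0.4 × 11.2 / 4.5099
   = 4.4800 / 4.5099 = 0.9934 m/s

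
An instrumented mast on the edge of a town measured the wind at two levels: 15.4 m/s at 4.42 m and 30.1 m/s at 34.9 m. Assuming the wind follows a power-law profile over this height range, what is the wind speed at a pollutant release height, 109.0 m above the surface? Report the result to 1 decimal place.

First find α: α = ln(V₂/V₁)/ln(z₂/z₁) = ln(30.1/15.4)/ln(34.9/4.42) = 0.67016/2.06635 = 0.3243
Extrapolate from 34.9 m to 109.0 m: V₃ = 30.1 × (109.0/34.9)^0.3243 = 30.1 × 1.4468 = 43.5487 m/s

43.5 m/s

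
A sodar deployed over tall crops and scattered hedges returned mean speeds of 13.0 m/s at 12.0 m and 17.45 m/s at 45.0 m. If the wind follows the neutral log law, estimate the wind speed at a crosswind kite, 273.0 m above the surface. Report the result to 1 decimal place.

Log law: V ∝ ln(z/z₀). From the pair, with r = V₁/V₂ = 0.74499,
ln z₀ = (ln z₁ − r·ln z₂)/(1 − r) = (2.4849 − 0.74499×3.8067)/0.25501 = -1.3764 → z₀ = 0.2525 m
V₃ = V₁ · ln(z₃/z₀)/ln(z₁/z₀) = 13.0 × 6.9859/3.8613 = 23.5196 m/s

23.5 m/s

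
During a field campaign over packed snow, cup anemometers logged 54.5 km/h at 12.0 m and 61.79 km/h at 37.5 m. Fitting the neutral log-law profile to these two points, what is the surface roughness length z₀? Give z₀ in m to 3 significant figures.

z₀ ≈ 0.00240 m

Log law: V(z) ∝ ln(z/z₀). With r = V₁/V₂ = 54.5/61.79 = 0.88202,
r · ln(z₂/z₀) = ln(z₁/z₀) ⇒ ln z₀ = (ln z₁ − r·ln z₂)/(1 − r)
ln z₀ = (2.48491 − 0.88202×3.62434) / 0.11798 = -6.0335
z₀ = exp(-6.0335) = 0.002397 m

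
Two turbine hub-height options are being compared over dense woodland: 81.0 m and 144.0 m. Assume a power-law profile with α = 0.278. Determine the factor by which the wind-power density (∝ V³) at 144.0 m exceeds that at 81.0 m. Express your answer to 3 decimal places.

1.616

Speed ratio: V_B/V_A = (z_B/z_A)^α = (144.0/81.0)^0.278 = (1.7778)^0.278 = 1.17345
Power-density ratio: P_B/P_A = (V_B/V_A)³ = (1.17345)³ = 1.61584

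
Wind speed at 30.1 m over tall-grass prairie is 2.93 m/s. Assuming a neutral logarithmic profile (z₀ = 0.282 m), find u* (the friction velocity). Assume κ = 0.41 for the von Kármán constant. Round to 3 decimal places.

u* ≈ 0.257 m/s

Log law: V(z) = (u*/κ) · ln(z/z₀) ⇒ u* = κ · V / ln(z/z₀)
u* = 0.41 × 2.93 / ln(30.1/0.282) = 0.41 × 2.93 / 4.6704
   = 1.2013 / 4.6704 = 0.2572 m/s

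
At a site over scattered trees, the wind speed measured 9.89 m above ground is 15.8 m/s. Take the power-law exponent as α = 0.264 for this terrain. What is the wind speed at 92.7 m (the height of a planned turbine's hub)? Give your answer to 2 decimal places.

Power-law profile: V₂ = V₁ · (z₂/z₁)^α
V₂ = 15.8 × (92.7/9.89)^0.264 = 15.8 × (9.3731)^0.264
    = 15.8 × 1.8054 = 28.5256 m/s

28.53 m/s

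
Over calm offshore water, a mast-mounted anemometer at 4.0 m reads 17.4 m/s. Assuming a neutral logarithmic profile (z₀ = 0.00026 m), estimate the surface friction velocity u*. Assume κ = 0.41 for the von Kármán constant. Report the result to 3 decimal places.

u* ≈ 0.740 m/s

Log law: V(z) = (u*/κ) · ln(z/z₀) ⇒ u* = κ · V / ln(z/z₀)
u* = 0.41 × 17.4 / ln(4.0/0.00026) = 0.41 × 17.4 / 9.6411
   = 7.1340 / 9.6411 = 0.7400 m/s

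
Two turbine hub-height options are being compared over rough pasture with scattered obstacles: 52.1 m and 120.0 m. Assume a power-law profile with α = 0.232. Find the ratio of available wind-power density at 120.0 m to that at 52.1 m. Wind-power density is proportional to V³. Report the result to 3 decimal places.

Speed ratio: V_B/V_A = (z_B/z_A)^α = (120.0/52.1)^0.232 = (2.3033)^0.232 = 1.21357
Power-density ratio: P_B/P_A = (V_B/V_A)³ = (1.21357)³ = 1.78727

1.787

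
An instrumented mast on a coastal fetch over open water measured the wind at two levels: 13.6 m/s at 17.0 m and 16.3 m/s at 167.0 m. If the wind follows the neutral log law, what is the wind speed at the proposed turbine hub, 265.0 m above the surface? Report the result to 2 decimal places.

Log law: V ∝ ln(z/z₀). From the pair, with r = V₁/V₂ = 0.83436,
ln z₀ = (ln z₁ − r·ln z₂)/(1 − r) = (2.8332 − 0.83436×5.1180)/0.16564 = -8.6753 → z₀ = 0.0001707 m
V₃ = V₁ · ln(z₃/z₀)/ln(z₁/z₀) = 13.6 × 14.2550/11.5085 = 16.8456 m/s

16.85 m/s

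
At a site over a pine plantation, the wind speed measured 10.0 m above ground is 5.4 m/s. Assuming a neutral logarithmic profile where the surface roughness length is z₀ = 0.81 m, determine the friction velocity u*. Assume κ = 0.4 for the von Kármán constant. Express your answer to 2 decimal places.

u* ≈ 0.86 m/s

Log law: V(z) = (u*/κ) · ln(z/z₀) ⇒ u* = κ · V / ln(z/z₀)
u* = 0.4 × 5.4 / ln(10.0/0.81) = 0.4 × 5.4 / 2.5133
   = 2.1600 / 2.5133 = 0.8594 m/s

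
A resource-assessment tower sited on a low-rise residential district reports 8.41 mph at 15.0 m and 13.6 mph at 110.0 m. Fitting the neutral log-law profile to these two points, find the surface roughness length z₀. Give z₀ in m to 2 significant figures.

Log law: V(z) ∝ ln(z/z₀). With r = V₁/V₂ = 8.41/13.6 = 0.61838,
r · ln(z₂/z₀) = ln(z₁/z₀) ⇒ ln z₀ = (ln z₁ − r·ln z₂)/(1 − r)
ln z₀ = (2.70805 − 0.61838×4.70048) / 0.38162 = -0.5205
z₀ = exp(-0.5205) = 0.5942 m

z₀ ≈ 0.59 m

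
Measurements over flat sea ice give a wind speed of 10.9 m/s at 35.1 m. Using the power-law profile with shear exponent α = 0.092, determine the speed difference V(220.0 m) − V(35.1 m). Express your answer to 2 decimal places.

2.01 m/s

Power law: V₂ = V₁ · (z₂/z₁)^α = 10.9 × (6.2678)^0.092 = 12.9051 m/s
ΔV = 12.9051 − 10.9 = 2.0051 m/s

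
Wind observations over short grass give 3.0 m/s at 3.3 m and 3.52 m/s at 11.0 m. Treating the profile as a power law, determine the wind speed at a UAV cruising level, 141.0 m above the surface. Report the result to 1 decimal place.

First find α: α = ln(V₂/V₁)/ln(z₂/z₁) = ln(3.52/3.0)/ln(11.0/3.3) = 0.15985/1.20397 = 0.1328
Extrapolate from 11.0 m to 141.0 m: V₃ = 3.52 × (141.0/11.0)^0.1328 = 3.52 × 1.4031 = 4.9389 m/s

4.9 m/s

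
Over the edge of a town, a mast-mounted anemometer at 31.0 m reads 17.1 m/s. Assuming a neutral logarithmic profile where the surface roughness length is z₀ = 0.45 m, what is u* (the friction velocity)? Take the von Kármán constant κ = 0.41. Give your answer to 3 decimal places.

u* ≈ 1.656 m/s

Log law: V(z) = (u*/κ) · ln(z/z₀) ⇒ u* = κ · V / ln(z/z₀)
u* = 0.41 × 17.1 / ln(31.0/0.45) = 0.41 × 17.1 / 4.2325
   = 7.0110 / 4.2325 = 1.6565 m/s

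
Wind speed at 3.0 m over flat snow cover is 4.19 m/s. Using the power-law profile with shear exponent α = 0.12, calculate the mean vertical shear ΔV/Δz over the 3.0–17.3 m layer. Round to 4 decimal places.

0.0686 m/s/m

Power law: V₂ = V₁ · (z₂/z₁)^α = 4.19 × (5.7667)^0.12 = 5.1704 m/s
ΔV/Δz = (5.1704 − 4.19)/(17.3 − 3.0) = 0.9804/14.3000 = 0.06856 m/s/m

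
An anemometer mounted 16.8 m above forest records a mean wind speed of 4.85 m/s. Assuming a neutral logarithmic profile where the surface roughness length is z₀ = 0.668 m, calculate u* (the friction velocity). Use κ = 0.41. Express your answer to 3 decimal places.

u* ≈ 0.617 m/s

Log law: V(z) = (u*/κ) · ln(z/z₀) ⇒ u* = κ · V / ln(z/z₀)
u* = 0.41 × 4.85 / ln(16.8/0.668) = 0.41 × 4.85 / 3.2248
   = 1.9885 / 3.2248 = 0.6166 m/s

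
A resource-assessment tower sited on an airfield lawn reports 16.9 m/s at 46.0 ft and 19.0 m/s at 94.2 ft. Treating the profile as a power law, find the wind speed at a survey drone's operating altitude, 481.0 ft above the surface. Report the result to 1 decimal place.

24.8 m/s

First find α: α = ln(V₂/V₁)/ln(z₂/z₁) = ln(19.0/16.9)/ln(94.2/46.0) = 0.11713/0.71678 = 0.1634
Extrapolate from 94.2 ft to 481.0 ft: V₃ = 19.0 × (481.0/94.2)^0.1634 = 19.0 × 1.3053 = 24.8005 m/s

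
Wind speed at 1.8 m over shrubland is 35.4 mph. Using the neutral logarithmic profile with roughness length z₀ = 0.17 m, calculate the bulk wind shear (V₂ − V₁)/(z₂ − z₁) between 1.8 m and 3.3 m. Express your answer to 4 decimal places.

6.0620 mph/m

Log law: V₂ = V₁ · ln(z₂/z₀)/ln(z₁/z₀) = 35.4 × 2.9659/2.3597 = 44.4930 mph
ΔV/Δz = (44.4930 − 35.4)/(3.3 − 1.8) = 9.0930/1.5000 = 6.06202 mph/m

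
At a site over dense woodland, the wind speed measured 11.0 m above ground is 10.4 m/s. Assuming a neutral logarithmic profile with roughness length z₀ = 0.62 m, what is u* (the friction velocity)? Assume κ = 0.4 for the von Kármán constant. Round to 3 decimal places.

u* ≈ 1.446 m/s

Log law: V(z) = (u*/κ) · ln(z/z₀) ⇒ u* = κ · V / ln(z/z₀)
u* = 0.4 × 10.4 / ln(11.0/0.62) = 0.4 × 10.4 / 2.8759
   = 4.1600 / 2.8759 = 1.4465 m/s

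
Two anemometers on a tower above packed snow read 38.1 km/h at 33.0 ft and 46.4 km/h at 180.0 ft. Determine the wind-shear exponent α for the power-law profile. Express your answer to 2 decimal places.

α ≈ 0.12

Power law: V₂/V₁ = (z₂/z₁)^α ⇒ α = ln(V₂/V₁) / ln(z₂/z₁)
α = ln(46.4/38.1) / ln(180.0/33.0) = ln(1.2178) / ln(5.4545)
  = 0.19709 / 1.69645 = 0.11618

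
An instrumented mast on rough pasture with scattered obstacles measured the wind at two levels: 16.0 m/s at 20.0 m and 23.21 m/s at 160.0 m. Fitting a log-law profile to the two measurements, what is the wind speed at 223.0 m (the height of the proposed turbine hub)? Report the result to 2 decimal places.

Log law: V ∝ ln(z/z₀). From the pair, with r = V₁/V₂ = 0.68936,
ln z₀ = (ln z₁ − r·ln z₂)/(1 − r) = (2.9957 − 0.68936×5.0752)/0.31064 = -1.6188 → z₀ = 0.1981 m
V₃ = V₁ · ln(z₃/z₀)/ln(z₁/z₀) = 16.0 × 7.0260/4.6146 = 24.3611 m/s

24.36 m/s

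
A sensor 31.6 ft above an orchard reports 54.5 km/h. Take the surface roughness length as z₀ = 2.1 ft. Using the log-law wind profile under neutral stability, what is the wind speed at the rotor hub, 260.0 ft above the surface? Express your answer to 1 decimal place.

Log law: V(z) ∝ ln(z/z₀), so V₂/V₁ = ln(z₂/z₀) / ln(z₁/z₀).
ln(260.0/2.1) = 4.8187, ln(31.6/2.1) = 2.7112
V₂ = 54.5 × 4.8187/2.7112 = 54.5 × 1.7773 = 96.8647 km/h

96.9 km/h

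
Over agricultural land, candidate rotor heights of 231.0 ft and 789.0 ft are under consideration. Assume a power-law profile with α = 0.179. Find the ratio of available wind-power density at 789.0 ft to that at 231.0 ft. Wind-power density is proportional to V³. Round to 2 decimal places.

1.93

Speed ratio: V_B/V_A = (z_B/z_A)^α = (789.0/231.0)^0.179 = (3.4156)^0.179 = 1.24592
Power-density ratio: P_B/P_A = (V_B/V_A)³ = (1.24592)³ = 1.93406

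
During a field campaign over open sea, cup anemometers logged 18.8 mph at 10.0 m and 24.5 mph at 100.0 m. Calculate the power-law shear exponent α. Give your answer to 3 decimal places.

α ≈ 0.115

Power law: V₂/V₁ = (z₂/z₁)^α ⇒ α = ln(V₂/V₁) / ln(z₂/z₁)
α = ln(24.5/18.8) / ln(100.0/10.0) = ln(1.3032) / ln(10.0000)
  = 0.26482 / 2.30259 = 0.11501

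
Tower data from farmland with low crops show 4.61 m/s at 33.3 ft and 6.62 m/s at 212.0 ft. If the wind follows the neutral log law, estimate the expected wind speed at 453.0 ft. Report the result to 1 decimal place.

Log law: V ∝ ln(z/z₀). From the pair, with r = V₁/V₂ = 0.69637,
ln z₀ = (ln z₁ − r·ln z₂)/(1 − r) = (3.5056 − 0.69637×5.3566)/0.30363 = -0.7398 → z₀ = 0.4772 ft
V₃ = V₁ · ln(z₃/z₀)/ln(z₁/z₀) = 4.61 × 6.8557/4.2454 = 7.4445 m/s

7.4 m/s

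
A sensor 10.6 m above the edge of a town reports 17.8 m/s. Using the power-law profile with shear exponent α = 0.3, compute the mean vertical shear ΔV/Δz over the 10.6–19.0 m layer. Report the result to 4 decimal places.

Power law: V₂ = V₁ · (z₂/z₁)^α = 17.8 × (1.7925)^0.3 = 21.2058 m/s
ΔV/Δz = (21.2058 − 17.8)/(19.0 − 10.6) = 3.4058/8.4000 = 0.40545 m/s/m

0.4055 m/s/m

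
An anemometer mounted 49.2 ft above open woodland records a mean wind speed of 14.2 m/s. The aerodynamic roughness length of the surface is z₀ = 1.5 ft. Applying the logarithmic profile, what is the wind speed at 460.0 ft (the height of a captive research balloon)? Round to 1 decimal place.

23.3 m/s

Log law: V(z) ∝ ln(z/z₀), so V₂/V₁ = ln(z₂/z₀) / ln(z₁/z₀).
ln(460.0/1.5) = 5.7258, ln(49.2/1.5) = 3.4904
V₂ = 14.2 × 5.7258/3.4904 = 14.2 × 1.6404 = 23.2939 m/s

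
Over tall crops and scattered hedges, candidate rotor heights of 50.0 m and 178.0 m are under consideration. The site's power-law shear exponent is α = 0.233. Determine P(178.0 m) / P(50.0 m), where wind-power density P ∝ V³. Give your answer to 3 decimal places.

2.429

Speed ratio: V_B/V_A = (z_B/z_A)^α = (178.0/50.0)^0.233 = (3.5600)^0.233 = 1.34427
Power-density ratio: P_B/P_A = (V_B/V_A)³ = (1.34427)³ = 2.42920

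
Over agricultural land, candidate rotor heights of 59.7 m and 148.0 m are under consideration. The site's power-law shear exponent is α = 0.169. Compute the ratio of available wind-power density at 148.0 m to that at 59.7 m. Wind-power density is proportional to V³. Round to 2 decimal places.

Speed ratio: V_B/V_A = (z_B/z_A)^α = (148.0/59.7)^0.169 = (2.4791)^0.169 = 1.16583
Power-density ratio: P_B/P_A = (V_B/V_A)³ = (1.16583)³ = 1.58454

1.58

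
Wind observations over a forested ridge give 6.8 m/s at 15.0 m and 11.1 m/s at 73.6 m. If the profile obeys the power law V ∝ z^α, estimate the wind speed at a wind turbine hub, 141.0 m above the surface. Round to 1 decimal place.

First find α: α = ln(V₂/V₁)/ln(z₂/z₁) = ln(11.1/6.8)/ln(73.6/15.0) = 0.49002/1.59059 = 0.3081
Extrapolate from 73.6 m to 141.0 m: V₃ = 11.1 × (141.0/73.6)^0.3081 = 11.1 × 1.2217 = 13.5614 m/s

13.6 m/s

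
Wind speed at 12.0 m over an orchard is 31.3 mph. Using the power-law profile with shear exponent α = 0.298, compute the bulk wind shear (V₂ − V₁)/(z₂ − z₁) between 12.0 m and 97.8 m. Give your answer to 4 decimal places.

0.3169 mph/m

Power law: V₂ = V₁ · (z₂/z₁)^α = 31.3 × (8.1500)^0.298 = 58.4883 mph
ΔV/Δz = (58.4883 − 31.3)/(97.8 − 12.0) = 27.1883/85.8000 = 0.31688 mph/m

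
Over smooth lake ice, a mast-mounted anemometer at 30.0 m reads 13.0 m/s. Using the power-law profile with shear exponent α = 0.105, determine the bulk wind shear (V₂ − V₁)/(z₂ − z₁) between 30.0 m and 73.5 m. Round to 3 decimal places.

Power law: V₂ = V₁ · (z₂/z₁)^α = 13.0 × (2.4500)^0.105 = 14.2826 m/s
ΔV/Δz = (14.2826 − 13.0)/(73.5 − 30.0) = 1.2826/43.5000 = 0.02948 m/s/m

0.029 m/s/m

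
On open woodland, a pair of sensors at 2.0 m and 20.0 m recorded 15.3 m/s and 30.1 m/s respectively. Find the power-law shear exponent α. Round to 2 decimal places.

Power law: V₂/V₁ = (z₂/z₁)^α ⇒ α = ln(V₂/V₁) / ln(z₂/z₁)
α = ln(30.1/15.3) / ln(20.0/2.0) = ln(1.9673) / ln(10.0000)
  = 0.67667 / 2.30259 = 0.29388

α ≈ 0.29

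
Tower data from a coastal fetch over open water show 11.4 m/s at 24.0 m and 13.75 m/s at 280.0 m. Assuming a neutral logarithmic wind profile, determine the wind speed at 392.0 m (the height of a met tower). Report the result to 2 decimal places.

Log law: V ∝ ln(z/z₀). From the pair, with r = V₁/V₂ = 0.82909,
ln z₀ = (ln z₁ − r·ln z₂)/(1 − r) = (3.1781 − 0.82909×5.6348)/0.17091 = -8.7397 → z₀ = 0.0001601 m
V₃ = V₁ · ln(z₃/z₀)/ln(z₁/z₀) = 11.4 × 14.7110/11.9178 = 14.0719 m/s

14.07 m/s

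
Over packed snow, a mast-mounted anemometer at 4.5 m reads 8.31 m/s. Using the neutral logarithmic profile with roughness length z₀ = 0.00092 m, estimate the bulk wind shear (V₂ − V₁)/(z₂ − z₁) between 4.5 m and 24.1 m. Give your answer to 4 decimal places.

0.0838 m/s/m

Log law: V₂ = V₁ · ln(z₂/z₀)/ln(z₁/z₀) = 8.31 × 10.1733/8.4952 = 9.9515 m/s
ΔV/Δz = (9.9515 − 8.31)/(24.1 − 4.5) = 1.6415/19.6000 = 0.08375 m/s/m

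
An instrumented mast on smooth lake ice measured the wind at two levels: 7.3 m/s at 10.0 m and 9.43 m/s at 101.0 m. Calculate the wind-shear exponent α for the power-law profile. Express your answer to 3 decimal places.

Power law: V₂/V₁ = (z₂/z₁)^α ⇒ α = ln(V₂/V₁) / ln(z₂/z₁)
α = ln(9.43/7.3) / ln(101.0/10.0) = ln(1.2918) / ln(10.1000)
  = 0.25602 / 2.31254 = 0.11071

α ≈ 0.111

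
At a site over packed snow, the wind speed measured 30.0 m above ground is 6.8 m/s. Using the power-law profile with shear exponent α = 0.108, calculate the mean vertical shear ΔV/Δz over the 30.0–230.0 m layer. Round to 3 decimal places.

0.008 m/s/m

Power law: V₂ = V₁ · (z₂/z₁)^α = 6.8 × (7.6667)^0.108 = 8.4732 m/s
ΔV/Δz = (8.4732 − 6.8)/(230.0 − 30.0) = 1.6732/200.0000 = 0.00837 m/s/m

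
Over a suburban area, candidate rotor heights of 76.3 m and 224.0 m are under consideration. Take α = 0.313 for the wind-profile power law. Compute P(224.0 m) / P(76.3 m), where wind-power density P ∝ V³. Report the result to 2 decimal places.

2.75

Speed ratio: V_B/V_A = (z_B/z_A)^α = (224.0/76.3)^0.313 = (2.9358)^0.313 = 1.40087
Power-density ratio: P_B/P_A = (V_B/V_A)³ = (1.40087)³ = 2.74911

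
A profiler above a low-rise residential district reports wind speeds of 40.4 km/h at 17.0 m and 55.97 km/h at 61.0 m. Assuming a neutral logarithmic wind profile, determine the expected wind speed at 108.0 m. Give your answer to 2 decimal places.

62.93 km/h

Log law: V ∝ ln(z/z₀). From the pair, with r = V₁/V₂ = 0.72182,
ln z₀ = (ln z₁ − r·ln z₂)/(1 − r) = (2.8332 − 0.72182×4.1109)/0.27818 = -0.4820 → z₀ = 0.6176 m
V₃ = V₁ · ln(z₃/z₀)/ln(z₁/z₀) = 40.4 × 5.1641/3.3152 = 62.9315 km/h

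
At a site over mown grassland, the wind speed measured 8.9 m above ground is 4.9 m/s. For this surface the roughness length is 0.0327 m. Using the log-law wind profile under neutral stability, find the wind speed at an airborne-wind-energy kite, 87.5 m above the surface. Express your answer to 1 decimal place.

Log law: V(z) ∝ ln(z/z₀), so V₂/V₁ = ln(z₂/z₀) / ln(z₁/z₀).
ln(87.5/0.0327) = 7.8920, ln(8.9/0.0327) = 5.6064
V₂ = 4.9 × 7.8920/5.6064 = 4.9 × 1.4077 = 6.8976 m/s

6.9 m/s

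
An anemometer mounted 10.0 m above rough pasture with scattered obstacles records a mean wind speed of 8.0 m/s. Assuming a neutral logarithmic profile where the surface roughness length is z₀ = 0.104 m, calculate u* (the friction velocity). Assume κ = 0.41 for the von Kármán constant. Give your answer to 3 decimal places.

u* ≈ 0.718 m/s

Log law: V(z) = (u*/κ) · ln(z/z₀) ⇒ u* = κ · V / ln(z/z₀)
u* = 0.41 × 8.0 / ln(10.0/0.104) = 0.41 × 8.0 / 4.5659
   = 3.2800 / 4.5659 = 0.7184 m/s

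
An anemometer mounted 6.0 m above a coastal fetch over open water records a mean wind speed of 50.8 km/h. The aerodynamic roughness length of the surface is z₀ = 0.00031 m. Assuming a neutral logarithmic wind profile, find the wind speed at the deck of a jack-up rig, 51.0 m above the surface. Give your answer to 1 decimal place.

61.8 km/h

Log law: V(z) ∝ ln(z/z₀), so V₂/V₁ = ln(z₂/z₀) / ln(z₁/z₀).
ln(51.0/0.00031) = 12.0108, ln(6.0/0.00031) = 9.8707
V₂ = 50.8 × 12.0108/9.8707 = 50.8 × 1.2168 = 61.8139 km/h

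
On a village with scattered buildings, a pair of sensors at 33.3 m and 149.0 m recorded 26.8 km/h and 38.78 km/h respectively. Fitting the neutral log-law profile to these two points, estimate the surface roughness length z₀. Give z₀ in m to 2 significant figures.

z₀ ≈ 1.2 m

Log law: V(z) ∝ ln(z/z₀). With r = V₁/V₂ = 26.8/38.78 = 0.69108,
r · ln(z₂/z₀) = ln(z₁/z₀) ⇒ ln z₀ = (ln z₁ − r·ln z₂)/(1 − r)
ln z₀ = (3.50556 − 0.69108×5.00395) / 0.30892 = 0.1536
z₀ = exp(0.1536) = 1.166 m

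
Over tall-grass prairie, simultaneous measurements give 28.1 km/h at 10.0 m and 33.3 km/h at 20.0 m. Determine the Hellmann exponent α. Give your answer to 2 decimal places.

α ≈ 0.24

Power law: V₂/V₁ = (z₂/z₁)^α ⇒ α = ln(V₂/V₁) / ln(z₂/z₁)
α = ln(33.3/28.1) / ln(20.0/10.0) = ln(1.1851) / ln(2.0000)
  = 0.16979 / 0.69315 = 0.24495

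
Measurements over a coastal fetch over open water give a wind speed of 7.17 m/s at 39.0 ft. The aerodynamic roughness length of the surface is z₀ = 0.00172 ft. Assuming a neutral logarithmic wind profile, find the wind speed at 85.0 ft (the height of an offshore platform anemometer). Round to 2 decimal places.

7.73 m/s

Log law: V(z) ∝ ln(z/z₀), so V₂/V₁ = ln(z₂/z₀) / ln(z₁/z₀).
ln(85.0/0.00172) = 10.8081, ln(39.0/0.00172) = 10.0290
V₂ = 7.17 × 10.8081/10.0290 = 7.17 × 1.0777 = 7.7270 m/s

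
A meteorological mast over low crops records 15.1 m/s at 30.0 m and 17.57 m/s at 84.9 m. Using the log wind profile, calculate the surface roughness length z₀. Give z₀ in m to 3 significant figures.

Log law: V(z) ∝ ln(z/z₀). With r = V₁/V₂ = 15.1/17.57 = 0.85942,
r · ln(z₂/z₀) = ln(z₁/z₀) ⇒ ln z₀ = (ln z₁ − r·ln z₂)/(1 − r)
ln z₀ = (3.40120 − 0.85942×4.44147) / 0.14058 = -2.9584
z₀ = exp(-2.9584) = 0.05190 m

z₀ ≈ 0.0519 m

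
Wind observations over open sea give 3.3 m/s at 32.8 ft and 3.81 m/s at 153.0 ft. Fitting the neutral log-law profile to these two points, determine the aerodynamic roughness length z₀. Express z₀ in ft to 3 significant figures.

z₀ ≈ 0.00154 ft

Log law: V(z) ∝ ln(z/z₀). With r = V₁/V₂ = 3.3/3.81 = 0.86614,
r · ln(z₂/z₀) = ln(z₁/z₀) ⇒ ln z₀ = (ln z₁ − r·ln z₂)/(1 − r)
ln z₀ = (3.49043 − 0.86614×5.03044) / 0.13386 = -6.4743
z₀ = exp(-6.4743) = 0.001543 ft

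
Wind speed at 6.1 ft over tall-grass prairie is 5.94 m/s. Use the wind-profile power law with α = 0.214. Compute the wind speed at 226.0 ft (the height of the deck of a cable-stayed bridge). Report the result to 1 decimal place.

Power-law profile: V₂ = V₁ · (z₂/z₁)^α
V₂ = 5.94 × (226.0/6.1)^0.214 = 5.94 × (37.0492)^0.214
    = 5.94 × 2.1663 = 12.8678 m/s

12.9 m/s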